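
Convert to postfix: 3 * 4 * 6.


Left to right (same or higher precedence on left)
Postfix: 3 4 * 6 *


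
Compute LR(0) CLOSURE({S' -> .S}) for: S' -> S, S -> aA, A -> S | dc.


Start: S' -> .S
For each item with dot before a nonterminal B, add B -> .γ for every B-production
Closure: [S' -> .S, S -> .aA]


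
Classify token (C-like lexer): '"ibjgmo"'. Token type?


Pattern: double-quoted sequence
Type: STRING_LITERAL


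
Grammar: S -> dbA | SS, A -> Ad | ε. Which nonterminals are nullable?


A nonterminal is nullable iff some alternative derives ε (directly, or every symbol in it is nullable)
Nullable: {A}


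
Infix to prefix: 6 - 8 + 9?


left-to-right (same/higher precedence on left): tree is (+ (- 6 8) 9)
Prefix: + - 6 8 9


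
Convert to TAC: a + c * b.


Break into single-operator statements:
t1 = c * b
t2 = a + t1


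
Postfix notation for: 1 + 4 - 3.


Left to right (same or higher precedence on left)
Postfix: 1 4 + 3 -


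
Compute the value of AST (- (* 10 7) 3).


Evaluate inner: (* 10 7) = 70
Evaluate root: (- 70 3) = 67
Result: 67


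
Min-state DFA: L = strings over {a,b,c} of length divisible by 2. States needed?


Track length mod 2: states 0..1, accept at 0
Minimal DFA: 2 states


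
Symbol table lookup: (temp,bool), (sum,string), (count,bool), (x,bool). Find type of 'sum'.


Lookup 'sum' → type string


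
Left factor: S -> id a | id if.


Common prefix: 'id'
Factored: S -> id S', S' -> a | if


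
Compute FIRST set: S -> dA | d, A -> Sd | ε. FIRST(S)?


Per alternative of S: FIRST(dA) = {d}; FIRST(d) = {d}
FIRST(S) = {d}


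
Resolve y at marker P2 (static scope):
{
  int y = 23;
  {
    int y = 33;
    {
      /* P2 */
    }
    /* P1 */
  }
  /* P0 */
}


P2's block does not declare y; resolves to the enclosing declaration at depth 1
y = 33


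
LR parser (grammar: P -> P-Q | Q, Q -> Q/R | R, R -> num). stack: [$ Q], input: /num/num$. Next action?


shift '/' to continue Q -> Q/R
Action: shift


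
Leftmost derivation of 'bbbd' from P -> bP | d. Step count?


Derivation: P => bP => bbP => bbbP => bbbd
Steps: 4


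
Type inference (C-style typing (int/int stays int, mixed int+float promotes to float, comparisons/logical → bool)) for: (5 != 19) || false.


Operand types: bool || bool
Rule: logical operators take bool operands and yield bool
Result type: bool


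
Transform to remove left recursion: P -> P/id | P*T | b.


Left-recursive alternatives: P/id, P*T; non-recursive: b
Introduce P': P -> bP', P' -> /idP' | *TP' | ε


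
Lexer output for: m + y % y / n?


Scan left to right, longest-match per lexeme
Tokens: ID(m), OP(+), ID(y), OP(%), ID(y), OP(/), ID(n)


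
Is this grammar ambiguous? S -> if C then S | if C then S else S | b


dangling else: 'if C then if C then b else b' parses two ways
Ambiguous


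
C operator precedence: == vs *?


'*' is multiplicative (level 10); '==' is equality (level 6)
Higher level binds tighter
'*' has higher precedence than '=='


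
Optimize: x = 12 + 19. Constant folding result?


12 + 19 = 31 at compile time
Optimized: x = 31


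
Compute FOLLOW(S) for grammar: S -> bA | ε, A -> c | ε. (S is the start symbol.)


$ ∈ FOLLOW(S). For each A -> αBβ: add FIRST(β)\{ε} to FOLLOW(B); if β nullable, add FOLLOW(A).
FOLLOW(S) = {$}


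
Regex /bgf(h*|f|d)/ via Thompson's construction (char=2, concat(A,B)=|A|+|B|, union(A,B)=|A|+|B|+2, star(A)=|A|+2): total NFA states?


Syntax tree has 6 char leaf(s), 2 union(s), 1 star(s)
chars contribute 6×2 = 12; each union adds +2; each star adds +2
Total: 12 + 4 + 2 = 18 states


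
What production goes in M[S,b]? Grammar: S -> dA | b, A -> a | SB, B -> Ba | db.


For [S, b]: 'b' ∈ FIRST(b)
Entry: S -> b


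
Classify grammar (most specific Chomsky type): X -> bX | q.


Right-linear: every RHS is a terminal or a terminal followed by one nonterminal
Classification: Type 3 (Regular)


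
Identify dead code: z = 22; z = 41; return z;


first assignment to z is overwritten before any read
Dead: 'z = 22'


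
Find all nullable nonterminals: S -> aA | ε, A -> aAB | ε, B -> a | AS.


A nonterminal is nullable iff some alternative derives ε (directly, or every symbol in it is nullable)
Nullable: {A, B, S}


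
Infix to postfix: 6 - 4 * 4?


* has higher precedence, evaluate 4*4 first
Postfix: 6 4 4 * -


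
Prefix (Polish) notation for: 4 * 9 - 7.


left-to-right (same/higher precedence on left): tree is (- (* 4 9) 7)
Prefix: - * 4 9 7


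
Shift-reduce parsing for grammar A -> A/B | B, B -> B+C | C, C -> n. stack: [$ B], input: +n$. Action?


shift '+' to continue B -> B+C
Action: shift


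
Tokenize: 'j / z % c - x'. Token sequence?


Scan left to right, longest-match per lexeme
Tokens: ID(j), OP(/), ID(z), OP(%), ID(c), OP(-), ID(x)


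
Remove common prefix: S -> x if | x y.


Common prefix: 'x'
Factored: S -> x S', S' -> if | y


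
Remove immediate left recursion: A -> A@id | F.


Left-recursive alternatives: A@id; non-recursive: F
Introduce A': A -> FA', A' -> @idA' | ε


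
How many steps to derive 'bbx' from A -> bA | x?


Derivation: A => bA => bbA => bbx
Steps: 3


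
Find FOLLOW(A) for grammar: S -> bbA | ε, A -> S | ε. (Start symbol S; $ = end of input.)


$ ∈ FOLLOW(S). For each A -> αBβ: add FIRST(β)\{ε} to FOLLOW(B); if β nullable, add FOLLOW(A).
FOLLOW(A) = {$}


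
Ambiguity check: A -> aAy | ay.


balanced a^n…y^n: each string has a unique parse
Unambiguous


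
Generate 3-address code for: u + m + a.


Break into single-operator statements:
t1 = u + m
t2 = t1 + a


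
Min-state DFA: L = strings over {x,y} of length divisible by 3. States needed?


Track length mod 3: states 0..2, accept at 0
Minimal DFA: 3 states


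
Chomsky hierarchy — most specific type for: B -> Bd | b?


Left-linear: every RHS is a terminal or one nonterminal followed by a terminal
Classification: Type 3 (Regular)


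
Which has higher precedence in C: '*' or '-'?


'*' is multiplicative (level 10); '-' is additive (level 9)
Higher level binds tighter
'*' has higher precedence than '-'


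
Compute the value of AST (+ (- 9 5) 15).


Evaluate inner: (- 9 5) = 4
Evaluate root: (+ 4 15) = 19
Result: 19


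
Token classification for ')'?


Pattern: delimiter/punctuation
Type: PUNCTUATION


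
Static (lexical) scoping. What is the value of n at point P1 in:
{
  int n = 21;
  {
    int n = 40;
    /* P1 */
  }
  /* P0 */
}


n declared in the same block as P1
n = 40


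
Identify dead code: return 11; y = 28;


statement follows a return and is unreachable
Dead: 'y = 28'


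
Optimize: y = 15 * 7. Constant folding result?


15 * 7 = 105 at compile time
Optimized: y = 105


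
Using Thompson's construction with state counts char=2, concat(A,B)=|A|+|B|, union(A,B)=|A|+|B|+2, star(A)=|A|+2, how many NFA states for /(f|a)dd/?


Syntax tree has 4 char leaf(s), 1 union(s), 0 star(s)
chars contribute 4×2 = 8; each union adds +2; each star adds +2
Total: 8 + 2 + 0 = 10 states


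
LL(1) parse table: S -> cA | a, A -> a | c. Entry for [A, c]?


For [A, c]: 'c' ∈ FIRST(c)
Entry: A -> c


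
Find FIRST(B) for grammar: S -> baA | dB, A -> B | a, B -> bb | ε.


Per alternative of B: FIRST(bb) = {b}; FIRST(ε) = {ε}
FIRST(B) = {b, ε}


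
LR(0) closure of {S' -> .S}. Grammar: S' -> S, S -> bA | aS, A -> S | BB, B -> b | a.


Start: S' -> .S
For each item with dot before a nonterminal B, add B -> .γ for every B-production
Closure: [S' -> .S, S -> .bA, S -> .aS]


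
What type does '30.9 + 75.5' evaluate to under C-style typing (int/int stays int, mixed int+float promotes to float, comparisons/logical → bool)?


Operand types: float + float
Rule: mixed int/float promotes to float; int/int stays int
Result type: float


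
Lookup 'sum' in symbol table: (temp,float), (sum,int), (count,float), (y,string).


Lookup 'sum' → type int


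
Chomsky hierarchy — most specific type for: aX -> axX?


LHS has context (more than one symbol) and |LHS| ≤ |RHS|
Classification: Type 1 (Context-Sensitive)


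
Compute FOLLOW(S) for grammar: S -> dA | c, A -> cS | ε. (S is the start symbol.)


$ ∈ FOLLOW(S). For each A -> αBβ: add FIRST(β)\{ε} to FOLLOW(B); if β nullable, add FOLLOW(A).
FOLLOW(S) = {$}


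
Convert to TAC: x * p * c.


Break into single-operator statements:
t1 = x * p
t2 = t1 * c


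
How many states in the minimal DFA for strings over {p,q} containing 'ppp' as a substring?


KMP-style automaton: 3 progress states + 1 absorbing accept = 4
Minimal DFA: 4 states


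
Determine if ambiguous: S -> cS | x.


right-linear, alternatives start with distinct terminals 'c' vs 'x': unique leftmost derivation
Unambiguous


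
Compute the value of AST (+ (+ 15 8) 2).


Evaluate inner: (+ 15 8) = 23
Evaluate root: (+ 23 2) = 25
Result: 25


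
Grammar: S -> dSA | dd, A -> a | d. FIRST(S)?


Per alternative of S: FIRST(dSA) = {d}; FIRST(dd) = {d}
FIRST(S) = {d}


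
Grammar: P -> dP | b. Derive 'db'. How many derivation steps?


Derivation: P => dP => db
Steps: 2


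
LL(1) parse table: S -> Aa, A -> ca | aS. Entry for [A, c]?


For [A, c]: 'c' ∈ FIRST(ca)
Entry: A -> ca


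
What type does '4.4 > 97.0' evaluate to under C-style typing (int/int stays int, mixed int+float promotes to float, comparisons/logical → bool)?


Operand types: float > float
Rule: comparison yields bool
Result type: bool


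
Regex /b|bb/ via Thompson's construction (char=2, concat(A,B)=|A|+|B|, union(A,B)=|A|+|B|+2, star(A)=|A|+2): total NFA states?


Syntax tree has 3 char leaf(s), 1 union(s), 0 star(s)
chars contribute 3×2 = 6; each union adds +2; each star adds +2
Total: 6 + 2 + 0 = 8 states


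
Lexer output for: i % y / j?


Scan left to right, longest-match per lexeme
Tokens: ID(i), OP(%), ID(y), OP(/), ID(j)


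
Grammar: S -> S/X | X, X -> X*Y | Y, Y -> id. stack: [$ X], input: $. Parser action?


lookahead ∉ {*} so X won't extend; reduce S -> X
Action: reduce (S -> X)


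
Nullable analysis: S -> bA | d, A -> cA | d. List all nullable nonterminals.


A nonterminal is nullable iff some alternative derives ε (directly, or every symbol in it is nullable)
Nullable: {}


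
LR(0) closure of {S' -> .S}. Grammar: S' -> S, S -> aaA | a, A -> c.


Start: S' -> .S
For each item with dot before a nonterminal B, add B -> .γ for every B-production
Closure: [S' -> .S, S -> .aaA, S -> .a]


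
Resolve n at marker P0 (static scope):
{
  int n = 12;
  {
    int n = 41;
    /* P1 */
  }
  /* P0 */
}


n declared in the same block as P0
n = 12


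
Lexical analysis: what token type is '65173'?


Pattern: digits only
Type: INTEGER_LITERAL


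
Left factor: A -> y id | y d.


Common prefix: 'y'
Factored: A -> y A', A' -> id | d


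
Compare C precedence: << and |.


'<<' is shift (level 8); '|' is bitwise OR (level 3)
Higher level binds tighter
'<<' has higher precedence than '|'


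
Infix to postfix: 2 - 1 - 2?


Left to right (same or higher precedence on left)
Postfix: 2 1 - 2 -


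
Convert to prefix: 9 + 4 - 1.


left-to-right (same/higher precedence on left): tree is (- (+ 9 4) 1)
Prefix: - + 9 4 1


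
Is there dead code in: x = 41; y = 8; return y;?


x is assigned but never read
Dead: 'x = 41'


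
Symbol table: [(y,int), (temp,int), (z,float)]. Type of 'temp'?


Lookup 'temp' → type int


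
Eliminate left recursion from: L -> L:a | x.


Left-recursive alternatives: L:a; non-recursive: x
Introduce L': L -> xL', L' -> :aL' | ε


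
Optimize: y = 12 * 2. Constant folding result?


12 * 2 = 24 at compile time
Optimized: y = 24


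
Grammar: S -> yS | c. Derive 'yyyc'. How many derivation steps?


Derivation: S => yS => yyS => yyyS => yyyc
Steps: 4


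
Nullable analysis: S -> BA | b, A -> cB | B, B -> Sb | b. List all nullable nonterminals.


A nonterminal is nullable iff some alternative derives ε (directly, or every symbol in it is nullable)
Nullable: {}


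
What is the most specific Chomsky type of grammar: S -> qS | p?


Right-linear: every RHS is a terminal or a terminal followed by one nonterminal
Classification: Type 3 (Regular)


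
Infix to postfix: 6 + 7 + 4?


Left to right (same or higher precedence on left)
Postfix: 6 7 + 4 +


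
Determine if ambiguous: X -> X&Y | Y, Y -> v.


precedence layered via separate nonterminal Y: deterministic
Unambiguous


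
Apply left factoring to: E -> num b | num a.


Common prefix: 'num'
Factored: E -> num E', E' -> b | a


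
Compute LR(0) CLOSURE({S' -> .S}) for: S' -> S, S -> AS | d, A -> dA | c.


Start: S' -> .S
For each item with dot before a nonterminal B, add B -> .γ for every B-production
Closure: [S' -> .S, S -> .AS, S -> .d, A -> .dA, A -> .c]


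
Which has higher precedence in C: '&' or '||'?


'&' is bitwise AND (level 5); '||' is logical OR (level 1)
Higher level binds tighter
'&' has higher precedence than '||'


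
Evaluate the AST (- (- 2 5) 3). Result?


Evaluate inner: (- 2 5) = -3
Evaluate root: (- -3 3) = -6
Result: -6


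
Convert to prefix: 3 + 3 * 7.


'*' binds tighter: tree is (+ 3 (* 3 7))
Prefix: + 3 * 3 7


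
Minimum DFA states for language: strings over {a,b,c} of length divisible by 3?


Track length mod 3: states 0..2, accept at 0
Minimal DFA: 3 states


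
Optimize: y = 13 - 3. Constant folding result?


13 - 3 = 10 at compile time
Optimized: y = 10


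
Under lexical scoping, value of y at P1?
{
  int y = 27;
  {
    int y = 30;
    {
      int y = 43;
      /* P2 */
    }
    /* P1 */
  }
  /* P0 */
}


y declared in the same block as P1
y = 30


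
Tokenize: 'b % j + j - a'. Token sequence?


Scan left to right, longest-match per lexeme
Tokens: ID(b), OP(%), ID(j), OP(+), ID(j), OP(-), ID(a)


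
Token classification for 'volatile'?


Pattern: reserved word
Type: KEYWORD


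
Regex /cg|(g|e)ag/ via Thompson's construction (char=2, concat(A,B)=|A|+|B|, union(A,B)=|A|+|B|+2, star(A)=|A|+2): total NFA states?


Syntax tree has 6 char leaf(s), 2 union(s), 0 star(s)
chars contribute 6×2 = 12; each union adds +2; each star adds +2
Total: 12 + 4 + 0 = 16 states


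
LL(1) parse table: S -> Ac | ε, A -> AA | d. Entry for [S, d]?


For [S, d]: 'd' ∈ FIRST(Ac)
Entry: S -> Ac


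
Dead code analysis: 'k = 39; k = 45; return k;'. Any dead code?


first assignment to k is overwritten before any read
Dead: 'k = 39'


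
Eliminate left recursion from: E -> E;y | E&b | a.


Left-recursive alternatives: E;y, E&b; non-recursive: a
Introduce E': E -> aE', E' -> ;yE' | &bE' | ε


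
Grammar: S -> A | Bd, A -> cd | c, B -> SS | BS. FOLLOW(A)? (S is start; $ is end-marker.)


$ ∈ FOLLOW(S). For each A -> αBβ: add FIRST(β)\{ε} to FOLLOW(B); if β nullable, add FOLLOW(A).
FOLLOW(A) = {$, c, d}


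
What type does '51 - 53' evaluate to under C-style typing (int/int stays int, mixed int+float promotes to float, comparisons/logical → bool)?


Operand types: int - int
Rule: mixed int/float promotes to float; int/int stays int
Result type: int


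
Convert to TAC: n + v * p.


Break into single-operator statements:
t1 = v * p
t2 = n + t1


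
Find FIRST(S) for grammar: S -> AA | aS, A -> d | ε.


Per alternative of S: FIRST(AA) = {d, ε}; FIRST(aS) = {a}
FIRST(S) = {a, d, ε}


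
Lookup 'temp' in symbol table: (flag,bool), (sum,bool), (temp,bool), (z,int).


Lookup 'temp' → type bool


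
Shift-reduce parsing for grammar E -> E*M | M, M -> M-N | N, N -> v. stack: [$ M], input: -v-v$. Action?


shift '-' to continue M -> M-N
Action: shift


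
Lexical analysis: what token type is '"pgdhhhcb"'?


Pattern: double-quoted sequence
Type: STRING_LITERAL


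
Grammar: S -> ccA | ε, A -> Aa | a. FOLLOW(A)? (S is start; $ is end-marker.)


$ ∈ FOLLOW(S). For each A -> αBβ: add FIRST(β)\{ε} to FOLLOW(B); if β nullable, add FOLLOW(A).
FOLLOW(A) = {$, a}


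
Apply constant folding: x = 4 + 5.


4 + 5 = 9 at compile time
Optimized: x = 9


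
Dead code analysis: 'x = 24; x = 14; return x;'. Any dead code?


first assignment to x is overwritten before any read
Dead: 'x = 24'


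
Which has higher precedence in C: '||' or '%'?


'%' is multiplicative (level 10); '||' is logical OR (level 1)
Higher level binds tighter
'%' has higher precedence than '||'


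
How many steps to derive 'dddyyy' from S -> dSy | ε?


Derivation: S => dSy => ddSyy => dddSyyy => dddyyy
Steps: 4


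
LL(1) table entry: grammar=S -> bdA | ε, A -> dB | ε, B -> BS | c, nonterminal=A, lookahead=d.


For [A, d]: 'd' ∈ FIRST(dB)
Entry: A -> dB


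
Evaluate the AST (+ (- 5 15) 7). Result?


Evaluate inner: (- 5 15) = -10
Evaluate root: (+ -10 7) = -3
Result: -3


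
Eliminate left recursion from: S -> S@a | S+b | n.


Left-recursive alternatives: S@a, S+b; non-recursive: n
Introduce S': S -> nS', S' -> @aS' | +bS' | ε


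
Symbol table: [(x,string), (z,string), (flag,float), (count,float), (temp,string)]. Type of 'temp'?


Lookup 'temp' → type string


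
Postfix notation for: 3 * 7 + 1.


Left to right (same or higher precedence on left)
Postfix: 3 7 * 1 +


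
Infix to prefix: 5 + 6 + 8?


left-to-right (same/higher precedence on left): tree is (+ (+ 5 6) 8)
Prefix: + + 5 6 8


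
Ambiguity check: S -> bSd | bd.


balanced b^n…d^n: each string has a unique parse
Unambiguous


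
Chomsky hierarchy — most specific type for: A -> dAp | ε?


Single nonterminal LHS, but d^n p^n is not regular
Classification: Type 2 (Context-Free)


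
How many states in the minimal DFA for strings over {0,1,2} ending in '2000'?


Track the longest suffix of input matching a prefix of '2000': 5 classes (prefixes of length 0..4)
Minimal DFA: 5 states


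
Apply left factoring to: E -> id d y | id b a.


Common prefix: 'id'
Factored: E -> id E', E' -> d y | b a


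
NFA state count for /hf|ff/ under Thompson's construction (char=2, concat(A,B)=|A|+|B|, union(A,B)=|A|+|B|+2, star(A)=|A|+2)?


Syntax tree has 4 char leaf(s), 1 union(s), 0 star(s)
chars contribute 4×2 = 8; each union adds +2; each star adds +2
Total: 8 + 2 + 0 = 10 states


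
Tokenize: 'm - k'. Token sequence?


Scan left to right, longest-match per lexeme
Tokens: ID(m), OP(-), ID(k)


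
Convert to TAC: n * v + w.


Break into single-operator statements:
t1 = n * v
t2 = t1 + w


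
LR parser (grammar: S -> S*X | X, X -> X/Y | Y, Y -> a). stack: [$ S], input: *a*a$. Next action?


shift '*' to continue S -> S*X
Action: shift


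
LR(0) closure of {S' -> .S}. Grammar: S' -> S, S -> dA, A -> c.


Start: S' -> .S
For each item with dot before a nonterminal B, add B -> .γ for every B-production
Closure: [S' -> .S, S -> .dA]


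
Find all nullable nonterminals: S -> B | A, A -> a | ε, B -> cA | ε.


A nonterminal is nullable iff some alternative derives ε (directly, or every symbol in it is nullable)
Nullable: {A, B, S}


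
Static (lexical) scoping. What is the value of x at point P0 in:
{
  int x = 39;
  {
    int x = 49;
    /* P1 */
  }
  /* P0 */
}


x declared in the same block as P0
x = 39


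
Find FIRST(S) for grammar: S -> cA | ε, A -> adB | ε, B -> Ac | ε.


Per alternative of S: FIRST(cA) = {c}; FIRST(ε) = {ε}
FIRST(S) = {c, ε}


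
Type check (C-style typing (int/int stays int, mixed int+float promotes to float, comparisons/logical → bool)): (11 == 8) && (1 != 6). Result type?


Operand types: bool && bool
Rule: logical operators take bool operands and yield bool
Result type: bool


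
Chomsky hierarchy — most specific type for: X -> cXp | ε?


Single nonterminal LHS, but c^n p^n is not regular
Classification: Type 2 (Context-Free)


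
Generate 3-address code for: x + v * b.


Break into single-operator statements:
t1 = v * b
t2 = x + t1


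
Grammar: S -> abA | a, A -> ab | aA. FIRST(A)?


Per alternative of A: FIRST(ab) = {a}; FIRST(aA) = {a}
FIRST(A) = {a}


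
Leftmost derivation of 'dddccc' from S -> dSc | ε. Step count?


Derivation: S => dSc => ddScc => dddSccc => dddccc
Steps: 4


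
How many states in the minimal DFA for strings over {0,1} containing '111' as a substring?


KMP-style automaton: 3 progress states + 1 absorbing accept = 4
Minimal DFA: 4 states


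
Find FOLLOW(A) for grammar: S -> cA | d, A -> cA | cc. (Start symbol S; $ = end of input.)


$ ∈ FOLLOW(S). For each A -> αBβ: add FIRST(β)\{ε} to FOLLOW(B); if β nullable, add FOLLOW(A).
FOLLOW(A) = {$}


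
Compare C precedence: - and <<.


'-' is additive (level 9); '<<' is shift (level 8)
Higher level binds tighter
'-' has higher precedence than '<<'


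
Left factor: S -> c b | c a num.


Common prefix: 'c'
Factored: S -> c S', S' -> b | a num


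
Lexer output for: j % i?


Scan left to right, longest-match per lexeme
Tokens: ID(j), OP(%), ID(i)


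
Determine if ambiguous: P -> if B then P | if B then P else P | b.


dangling else: 'if B then if B then b else b' parses two ways
Ambiguous


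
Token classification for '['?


Pattern: delimiter/punctuation
Type: PUNCTUATION


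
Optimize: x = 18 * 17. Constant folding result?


18 * 17 = 306 at compile time
Optimized: x = 306


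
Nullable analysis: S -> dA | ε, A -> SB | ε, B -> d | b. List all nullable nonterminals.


A nonterminal is nullable iff some alternative derives ε (directly, or every symbol in it is nullable)
Nullable: {A, S}


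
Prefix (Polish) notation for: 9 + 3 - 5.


left-to-right (same/higher precedence on left): tree is (- (+ 9 3) 5)
Prefix: - + 9 3 5


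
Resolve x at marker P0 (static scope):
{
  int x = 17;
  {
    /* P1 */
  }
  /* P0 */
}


x declared in the same block as P0
x = 17


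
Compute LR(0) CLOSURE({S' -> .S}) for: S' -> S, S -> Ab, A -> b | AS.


Start: S' -> .S
For each item with dot before a nonterminal B, add B -> .γ for every B-production
Closure: [S' -> .S, S -> .Ab, A -> .b, A -> .AS]


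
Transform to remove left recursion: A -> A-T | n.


Left-recursive alternatives: A-T; non-recursive: n
Introduce A': A -> nA', A' -> -TA' | ε


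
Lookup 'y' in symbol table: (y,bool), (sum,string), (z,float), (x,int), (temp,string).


Lookup 'y' → type bool


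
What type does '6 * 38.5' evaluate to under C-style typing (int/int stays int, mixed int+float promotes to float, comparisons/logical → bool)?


Operand types: int * float
Rule: mixed int/float promotes to float; int/int stays int
Result type: float


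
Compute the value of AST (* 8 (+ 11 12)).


Evaluate inner: (+ 11 12) = 23
Evaluate root: (* 8 23) = 184
Result: 184


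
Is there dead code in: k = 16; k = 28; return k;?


first assignment to k is overwritten before any read
Dead: 'k = 16'


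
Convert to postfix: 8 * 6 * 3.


Left to right (same or higher precedence on left)
Postfix: 8 6 * 3 *


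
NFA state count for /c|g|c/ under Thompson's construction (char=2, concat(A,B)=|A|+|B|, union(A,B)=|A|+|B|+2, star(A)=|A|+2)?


Syntax tree has 3 char leaf(s), 2 union(s), 0 star(s)
chars contribute 3×2 = 6; each union adds +2; each star adds +2
Total: 6 + 4 + 0 = 10 states


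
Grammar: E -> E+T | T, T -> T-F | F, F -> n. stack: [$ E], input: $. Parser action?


start symbol E on stack, input exhausted
Action: accept


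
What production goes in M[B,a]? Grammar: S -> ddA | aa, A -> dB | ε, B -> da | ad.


For [B, a]: 'a' ∈ FIRST(ad)
Entry: B -> ad


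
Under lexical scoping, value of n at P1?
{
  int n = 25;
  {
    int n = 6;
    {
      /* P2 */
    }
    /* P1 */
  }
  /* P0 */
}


n declared in the same block as P1
n = 6


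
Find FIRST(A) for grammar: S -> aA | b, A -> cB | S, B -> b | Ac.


Per alternative of A: FIRST(cB) = {c}; FIRST(S) = {a, b}
FIRST(A) = {a, b, c}


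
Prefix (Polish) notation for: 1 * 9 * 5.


left-to-right (same/higher precedence on left): tree is (* (* 1 9) 5)
Prefix: * * 1 9 5


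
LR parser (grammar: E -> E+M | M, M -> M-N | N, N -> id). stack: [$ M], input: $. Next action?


lookahead ∉ {-} so M won't extend; reduce E -> M
Action: reduce (E -> M)


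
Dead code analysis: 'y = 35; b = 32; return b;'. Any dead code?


y is assigned but never read
Dead: 'y = 35'


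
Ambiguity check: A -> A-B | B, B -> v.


precedence layered via separate nonterminal B: deterministic
Unambiguous


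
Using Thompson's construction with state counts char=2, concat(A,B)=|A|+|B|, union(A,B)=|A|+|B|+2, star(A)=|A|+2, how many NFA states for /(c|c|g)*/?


Syntax tree has 3 char leaf(s), 2 union(s), 1 star(s)
chars contribute 3×2 = 6; each union adds +2; each star adds +2
Total: 6 + 4 + 2 = 12 states


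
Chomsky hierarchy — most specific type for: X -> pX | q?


Right-linear: every RHS is a terminal or a terminal followed by one nonterminal
Classification: Type 3 (Regular)


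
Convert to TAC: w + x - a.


Break into single-operator statements:
t1 = w + x
t2 = t1 - a


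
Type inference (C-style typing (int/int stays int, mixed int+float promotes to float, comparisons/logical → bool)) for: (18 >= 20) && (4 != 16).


Operand types: bool && bool
Rule: logical operators take bool operands and yield bool
Result type: bool


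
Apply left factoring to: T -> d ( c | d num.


Common prefix: 'd'
Factored: T -> d T', T' -> ( c | num


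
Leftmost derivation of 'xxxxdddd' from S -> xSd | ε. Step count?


Derivation: S => xSd => xxSdd => xxxSddd => xxxxSdddd => xxxxdddd
Steps: 5


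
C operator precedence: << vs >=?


'<<' is shift (level 8); '>=' is relational (level 7)
Higher level binds tighter
'<<' has higher precedence than '>='


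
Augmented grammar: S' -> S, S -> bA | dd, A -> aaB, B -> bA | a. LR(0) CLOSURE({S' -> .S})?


Start: S' -> .S
For each item with dot before a nonterminal B, add B -> .γ for every B-production
Closure: [S' -> .S, S -> .bA, S -> .dd]


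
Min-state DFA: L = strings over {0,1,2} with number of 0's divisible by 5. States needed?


Track (count of 0) mod 5: states 0..4, accept at 0
Minimal DFA: 5 states


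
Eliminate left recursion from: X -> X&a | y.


Left-recursive alternatives: X&a; non-recursive: y
Introduce X': X -> yX', X' -> &aX' | ε


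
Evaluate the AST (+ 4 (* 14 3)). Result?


Evaluate inner: (* 14 3) = 42
Evaluate root: (+ 4 42) = 46
Result: 46


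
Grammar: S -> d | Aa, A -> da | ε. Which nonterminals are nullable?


A nonterminal is nullable iff some alternative derives ε (directly, or every symbol in it is nullable)
Nullable: {A}


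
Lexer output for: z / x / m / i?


Scan left to right, longest-match per lexeme
Tokens: ID(z), OP(/), ID(x), OP(/), ID(m), OP(/), ID(i)


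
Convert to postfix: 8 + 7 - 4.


Left to right (same or higher precedence on left)
Postfix: 8 7 + 4 -


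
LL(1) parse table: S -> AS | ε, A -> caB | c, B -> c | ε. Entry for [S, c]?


For [S, c]: 'c' ∈ FIRST(AS)
Entry: S -> AS


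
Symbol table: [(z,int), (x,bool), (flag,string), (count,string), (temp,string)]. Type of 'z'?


Lookup 'z' → type int


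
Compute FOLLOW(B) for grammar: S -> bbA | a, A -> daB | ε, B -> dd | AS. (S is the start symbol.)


$ ∈ FOLLOW(S). For each A -> αBβ: add FIRST(β)\{ε} to FOLLOW(B); if β nullable, add FOLLOW(A).
FOLLOW(B) = {$, a, b}


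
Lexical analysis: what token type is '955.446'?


Pattern: digits with a decimal point
Type: FLOAT_LITERAL


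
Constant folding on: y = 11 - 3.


11 - 3 = 8 at compile time
Optimized: y = 8


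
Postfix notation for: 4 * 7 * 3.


Left to right (same or higher precedence on left)
Postfix: 4 7 * 3 *


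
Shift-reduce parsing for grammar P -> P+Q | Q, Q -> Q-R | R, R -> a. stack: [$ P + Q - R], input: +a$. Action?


handle 'Q-R' on top
Action: reduce (Q -> Q-R)


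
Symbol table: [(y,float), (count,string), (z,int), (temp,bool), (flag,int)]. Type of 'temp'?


Lookup 'temp' → type bool


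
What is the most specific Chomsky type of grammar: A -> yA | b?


Right-linear: every RHS is a terminal or a terminal followed by one nonterminal
Classification: Type 3 (Regular)


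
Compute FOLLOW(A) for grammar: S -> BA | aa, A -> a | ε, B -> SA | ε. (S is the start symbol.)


$ ∈ FOLLOW(S). For each A -> αBβ: add FIRST(β)\{ε} to FOLLOW(B); if β nullable, add FOLLOW(A).
FOLLOW(A) = {$, a}


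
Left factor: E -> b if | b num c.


Common prefix: 'b'
Factored: E -> b E', E' -> if | num c


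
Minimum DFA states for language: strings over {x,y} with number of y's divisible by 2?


Track (count of y) mod 2: states 0..1, accept at 0
Minimal DFA: 2 states


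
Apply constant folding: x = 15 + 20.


15 + 20 = 35 at compile time
Optimized: x = 35


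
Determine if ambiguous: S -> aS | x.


right-linear, alternatives start with distinct terminals 'a' vs 'x': unique leftmost derivation
Unambiguous


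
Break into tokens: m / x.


Scan left to right, longest-match per lexeme
Tokens: ID(m), OP(/), ID(x)


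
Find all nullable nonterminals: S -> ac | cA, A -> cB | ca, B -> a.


A nonterminal is nullable iff some alternative derives ε (directly, or every symbol in it is nullable)
Nullable: {}


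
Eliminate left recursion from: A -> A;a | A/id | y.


Left-recursive alternatives: A;a, A/id; non-recursive: y
Introduce A': A -> yA', A' -> ;aA' | /idA' | ε


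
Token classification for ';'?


Pattern: delimiter/punctuation
Type: PUNCTUATION


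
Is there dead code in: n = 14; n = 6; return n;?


first assignment to n is overwritten before any read
Dead: 'n = 14'


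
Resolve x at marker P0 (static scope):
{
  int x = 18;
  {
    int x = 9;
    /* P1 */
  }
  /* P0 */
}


x declared in the same block as P0
x = 18


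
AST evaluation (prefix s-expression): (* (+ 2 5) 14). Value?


Evaluate inner: (+ 2 5) = 7
Evaluate root: (* 7 14) = 98
Result: 98


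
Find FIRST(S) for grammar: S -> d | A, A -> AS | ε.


Per alternative of S: FIRST(d) = {d}; FIRST(A) = {d, ε}
FIRST(S) = {d, ε}


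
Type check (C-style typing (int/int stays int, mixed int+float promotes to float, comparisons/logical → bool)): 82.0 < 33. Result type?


Operand types: float < int
Rule: comparison yields bool
Result type: bool


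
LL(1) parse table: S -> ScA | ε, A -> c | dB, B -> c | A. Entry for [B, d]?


For [B, d]: 'd' ∈ FIRST(A)
Entry: B -> A


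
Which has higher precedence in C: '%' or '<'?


'%' is multiplicative (level 10); '<' is relational (level 7)
Higher level binds tighter
'%' has higher precedence than '<'


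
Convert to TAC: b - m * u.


Break into single-operator statements:
t1 = m * u
t2 = b - t1


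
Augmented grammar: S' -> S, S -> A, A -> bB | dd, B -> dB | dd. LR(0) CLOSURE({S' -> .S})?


Start: S' -> .S
For each item with dot before a nonterminal B, add B -> .γ for every B-production
Closure: [S' -> .S, S -> .A, A -> .bB, A -> .dd]


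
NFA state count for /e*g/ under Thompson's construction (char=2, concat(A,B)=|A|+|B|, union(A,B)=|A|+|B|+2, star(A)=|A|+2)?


Syntax tree has 2 char leaf(s), 0 union(s), 1 star(s)
chars contribute 2×2 = 4; each union adds +2; each star adds +2
Total: 4 + 0 + 2 = 6 states


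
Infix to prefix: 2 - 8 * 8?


'*' binds tighter: tree is (- 2 (* 8 8))
Prefix: - 2 * 8 8


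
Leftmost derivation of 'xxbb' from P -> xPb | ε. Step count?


Derivation: P => xPb => xxPbb => xxbb
Steps: 3


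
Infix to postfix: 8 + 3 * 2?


* has higher precedence, evaluate 3*2 first
Postfix: 8 3 2 * +


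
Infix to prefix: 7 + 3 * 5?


'*' binds tighter: tree is (+ 7 (* 3 5))
Prefix: + 7 * 3 5


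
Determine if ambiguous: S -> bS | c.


right-linear, alternatives start with distinct terminals 'b' vs 'c': unique leftmost derivation
Unambiguous


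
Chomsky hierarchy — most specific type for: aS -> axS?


LHS has context (more than one symbol) and |LHS| ≤ |RHS|
Classification: Type 1 (Context-Sensitive)


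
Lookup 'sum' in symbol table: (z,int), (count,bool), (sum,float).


Lookup 'sum' → type float


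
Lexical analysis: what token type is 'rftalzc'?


Pattern: letter/underscore followed by alphanumerics, not a keyword
Type: IDENTIFIER


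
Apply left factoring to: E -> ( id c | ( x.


Common prefix: '('
Factored: E -> ( E', E' -> id c | x


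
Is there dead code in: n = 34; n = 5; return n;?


first assignment to n is overwritten before any read
Dead: 'n = 34'


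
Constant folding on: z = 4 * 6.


4 * 6 = 24 at compile time
Optimized: z = 24


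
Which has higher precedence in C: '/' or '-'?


'/' is multiplicative (level 10); '-' is additive (level 9)
Higher level binds tighter
'/' has higher precedence than '-'


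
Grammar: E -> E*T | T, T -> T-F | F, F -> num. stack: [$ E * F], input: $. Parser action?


'F' (not preceded by T-) is the handle for T -> F
Action: reduce (T -> F)


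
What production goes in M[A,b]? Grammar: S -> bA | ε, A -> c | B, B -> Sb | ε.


For [A, b]: 'b' ∈ FIRST(B)
Entry: A -> B


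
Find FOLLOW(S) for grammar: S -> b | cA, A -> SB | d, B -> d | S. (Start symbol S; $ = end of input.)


$ ∈ FOLLOW(S). For each A -> αBβ: add FIRST(β)\{ε} to FOLLOW(B); if β nullable, add FOLLOW(A).
FOLLOW(S) = {$, b, c, d}


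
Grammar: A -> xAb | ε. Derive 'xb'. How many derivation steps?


Derivation: A => xAb => xb
Steps: 2


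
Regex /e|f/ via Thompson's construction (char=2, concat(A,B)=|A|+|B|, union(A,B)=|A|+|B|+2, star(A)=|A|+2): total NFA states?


Syntax tree has 2 char leaf(s), 1 union(s), 0 star(s)
chars contribute 2×2 = 4; each union adds +2; each star adds +2
Total: 4 + 2 + 0 = 6 states


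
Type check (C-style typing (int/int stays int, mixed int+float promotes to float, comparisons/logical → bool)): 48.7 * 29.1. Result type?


Operand types: float * float
Rule: mixed int/float promotes to float; int/int stays int
Result type: float


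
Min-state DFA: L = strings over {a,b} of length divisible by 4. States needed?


Track length mod 4: states 0..3, accept at 0
Minimal DFA: 4 states


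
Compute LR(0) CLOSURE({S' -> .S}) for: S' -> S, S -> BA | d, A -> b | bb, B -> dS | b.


Start: S' -> .S
For each item with dot before a nonterminal B, add B -> .γ for every B-production
Closure: [S' -> .S, S -> .BA, S -> .d, B -> .dS, B -> .b]


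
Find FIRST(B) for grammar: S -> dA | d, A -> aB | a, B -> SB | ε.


Per alternative of B: FIRST(SB) = {d}; FIRST(ε) = {ε}
FIRST(B) = {d, ε}


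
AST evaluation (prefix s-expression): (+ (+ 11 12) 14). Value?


Evaluate inner: (+ 11 12) = 23
Evaluate root: (+ 23 14) = 37
Result: 37


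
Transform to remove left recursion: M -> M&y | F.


Left-recursive alternatives: M&y; non-recursive: F
Introduce M': M -> FM', M' -> &yM' | ε


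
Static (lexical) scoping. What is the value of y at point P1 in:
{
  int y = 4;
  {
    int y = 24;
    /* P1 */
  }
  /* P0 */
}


y declared in the same block as P1
y = 24


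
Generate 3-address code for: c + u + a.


Break into single-operator statements:
t1 = c + u
t2 = t1 + a


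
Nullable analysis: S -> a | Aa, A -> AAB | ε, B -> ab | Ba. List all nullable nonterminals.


A nonterminal is nullable iff some alternative derives ε (directly, or every symbol in it is nullable)
Nullable: {A}


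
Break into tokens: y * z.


Scan left to right, longest-match per lexeme
Tokens: ID(y), OP(*), ID(z)


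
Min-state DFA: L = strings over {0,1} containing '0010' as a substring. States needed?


KMP-style automaton: 4 progress states + 1 absorbing accept = 5
Minimal DFA: 5 states


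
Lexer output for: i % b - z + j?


Scan left to right, longest-match per lexeme
Tokens: ID(i), OP(%), ID(b), OP(-), ID(z), OP(+), ID(j)


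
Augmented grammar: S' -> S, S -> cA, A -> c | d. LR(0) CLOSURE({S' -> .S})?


Start: S' -> .S
For each item with dot before a nonterminal B, add B -> .γ for every B-production
Closure: [S' -> .S, S -> .cA]


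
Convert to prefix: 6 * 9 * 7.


left-to-right (same/higher precedence on left): tree is (* (* 6 9) 7)
Prefix: * * 6 9 7


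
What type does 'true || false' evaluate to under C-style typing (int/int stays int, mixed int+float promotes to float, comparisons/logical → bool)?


Operand types: bool || bool
Rule: logical operators take bool operands and yield bool
Result type: bool


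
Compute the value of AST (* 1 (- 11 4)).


Evaluate inner: (- 11 4) = 7
Evaluate root: (* 1 7) = 7
Result: 7


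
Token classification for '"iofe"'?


Pattern: double-quoted sequence
Type: STRING_LITERAL


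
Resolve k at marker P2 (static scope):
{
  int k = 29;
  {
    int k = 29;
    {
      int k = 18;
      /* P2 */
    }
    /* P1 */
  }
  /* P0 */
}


k declared in the same block as P2
k = 18


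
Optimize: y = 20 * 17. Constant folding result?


20 * 17 = 340 at compile time
Optimized: y = 340


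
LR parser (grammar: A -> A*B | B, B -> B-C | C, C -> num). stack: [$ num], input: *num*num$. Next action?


'num' on top is the handle for C -> num
Action: reduce (C -> num)


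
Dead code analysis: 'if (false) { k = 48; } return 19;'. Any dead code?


condition is constant false, so the whole block is unreachable
Dead: 'if (false) { k = 48; }'


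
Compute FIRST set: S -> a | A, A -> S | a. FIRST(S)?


Per alternative of S: FIRST(a) = {a}; FIRST(A) = {a}
FIRST(S) = {a}


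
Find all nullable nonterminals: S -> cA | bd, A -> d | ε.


A nonterminal is nullable iff some alternative derives ε (directly, or every symbol in it is nullable)
Nullable: {A}


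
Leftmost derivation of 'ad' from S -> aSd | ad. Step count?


Derivation: S => ad
Steps: 1


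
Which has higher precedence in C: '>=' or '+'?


'+' is additive (level 9); '>=' is relational (level 7)
Higher level binds tighter
'+' has higher precedence than '>='


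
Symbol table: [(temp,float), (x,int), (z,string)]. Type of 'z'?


Lookup 'z' → type string


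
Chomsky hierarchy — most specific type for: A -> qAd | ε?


Single nonterminal LHS, but q^n d^n is not regular
Classification: Type 2 (Context-Free)


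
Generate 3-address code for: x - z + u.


Break into single-operator statements:
t1 = x - z
t2 = t1 + u


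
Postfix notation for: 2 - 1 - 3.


Left to right (same or higher precedence on left)
Postfix: 2 1 - 3 -


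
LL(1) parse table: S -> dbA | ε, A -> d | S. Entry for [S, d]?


For [S, d]: 'd' ∈ FIRST(dbA)
Entry: S -> dbA


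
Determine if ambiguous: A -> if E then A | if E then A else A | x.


dangling else: 'if E then if E then x else x' parses two ways
Ambiguous


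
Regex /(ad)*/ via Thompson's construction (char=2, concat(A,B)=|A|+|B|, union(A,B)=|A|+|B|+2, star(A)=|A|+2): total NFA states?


Syntax tree has 2 char leaf(s), 0 union(s), 1 star(s)
chars contribute 2×2 = 4; each union adds +2; each star adds +2
Total: 4 + 0 + 2 = 6 states
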